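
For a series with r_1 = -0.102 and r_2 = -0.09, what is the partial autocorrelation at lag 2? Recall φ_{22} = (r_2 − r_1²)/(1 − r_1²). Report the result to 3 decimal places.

φ_{22} = (r_2 − r_1²) / (1 − r_1²)
r_1² = (-0.102)² = 0.010404
Numerator = -0.09 − 0.0104 = -0.1004; denominator = 1 − 0.0104 = 0.9896
φ_{22} = -0.1004 / 0.9896 = -0.101

-0.101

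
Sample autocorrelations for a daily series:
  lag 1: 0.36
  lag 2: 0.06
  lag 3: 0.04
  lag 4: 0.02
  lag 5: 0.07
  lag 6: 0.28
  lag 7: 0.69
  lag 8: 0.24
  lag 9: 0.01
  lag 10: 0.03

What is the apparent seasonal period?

7

The largest autocorrelation is r_7 = 0.69; the remaining lags stay at or below 0.36. The elevated value at lag 1 (0.36), dropping to 0.06 at lag 2, reflects decaying short-term dependence rather than seasonality.
The dominant spike at lag 7 indicates a seasonal period of 7.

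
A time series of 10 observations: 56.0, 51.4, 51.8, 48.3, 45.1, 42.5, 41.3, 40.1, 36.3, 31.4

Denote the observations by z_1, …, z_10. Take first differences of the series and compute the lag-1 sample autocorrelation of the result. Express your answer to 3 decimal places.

First differences Δz: -4.6, 0.4, -3.5, -3.2, -2.6, -1.2, -1.2, -3.8, -4.9
Mean of differences = -2.7333
Numerator Σ(Δz_t−Δz̄)(Δz_{t+1}−Δz̄) = -4.7244
Denominator Σ(Δz_t−Δz̄)² = 24.6600
r_1(Δz) = -4.7244 / 24.6600 = -0.192

-0.192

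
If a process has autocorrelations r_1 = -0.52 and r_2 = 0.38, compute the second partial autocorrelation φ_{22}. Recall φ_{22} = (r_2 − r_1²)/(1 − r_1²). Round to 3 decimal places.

0.150

φ_{22} = (r_2 − r_1²) / (1 − r_1²)
r_1² = (-0.52)² = 0.2704
Numerator = 0.38 − 0.2704 = 0.1096; denominator = 1 − 0.2704 = 0.7296
φ_{22} = 0.1096 / 0.7296 = 0.150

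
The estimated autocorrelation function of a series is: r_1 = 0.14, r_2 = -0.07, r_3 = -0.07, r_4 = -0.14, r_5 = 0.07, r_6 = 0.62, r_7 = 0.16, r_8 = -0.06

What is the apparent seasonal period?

6

The largest autocorrelation is r_6 = 0.62; the remaining lags stay at or below 0.16.
The dominant spike at lag 6 indicates a seasonal period of 6.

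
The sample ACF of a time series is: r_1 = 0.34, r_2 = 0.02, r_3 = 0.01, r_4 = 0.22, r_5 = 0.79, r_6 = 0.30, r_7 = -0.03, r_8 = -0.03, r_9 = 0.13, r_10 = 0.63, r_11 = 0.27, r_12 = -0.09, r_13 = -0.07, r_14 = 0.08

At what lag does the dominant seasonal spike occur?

5

The largest autocorrelation is r_5 = 0.79, with a weaker echo at lag 10 (0.63); the remaining lags stay at or below 0.34. The elevated value at lag 1 (0.34), dropping to 0.02 at lag 2, reflects decaying short-term dependence rather than seasonality.
The dominant spike at lag 5 indicates a seasonal period of 5.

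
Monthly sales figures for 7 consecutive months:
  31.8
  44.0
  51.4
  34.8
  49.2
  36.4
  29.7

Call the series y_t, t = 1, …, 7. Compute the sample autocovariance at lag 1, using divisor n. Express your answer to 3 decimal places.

-12.059

Mean ȳ = (31.8 + 44.0 + 51.4 + 34.8 + 49.2 + 36.4 + 29.7)/7 = 39.6143
Deviations: -7.8143, 4.3857, 11.7857, -4.8143, 9.5857, -3.2143, -9.9143
Σ_{t=1}^{6}(y_t−ȳ)(y_{t+1}−ȳ) = -84.4145
γ_1 = -84.4145 / 7 = -12.059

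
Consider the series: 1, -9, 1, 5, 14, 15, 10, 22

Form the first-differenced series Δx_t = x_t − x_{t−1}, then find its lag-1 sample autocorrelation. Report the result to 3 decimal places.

First differences Δx: -10, 10, 4, 9, 1, -5, 12
Mean of differences = 3.0000
Numerator Σ(Δx_t−Δx̄)(Δx_{t+1}−Δx̄) = -146.0000
Denominator Σ(Δx_t−Δx̄)² = 404.0000
r_1(Δx) = -146.0000 / 404.0000 = -0.361

-0.361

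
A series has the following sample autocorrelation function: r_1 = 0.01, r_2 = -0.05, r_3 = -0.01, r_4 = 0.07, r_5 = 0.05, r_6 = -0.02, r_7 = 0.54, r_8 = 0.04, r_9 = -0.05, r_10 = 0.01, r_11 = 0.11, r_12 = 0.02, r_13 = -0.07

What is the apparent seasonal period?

7

The largest autocorrelation is r_7 = 0.54; the remaining lags stay at or below 0.11.
The dominant spike at lag 7 indicates a seasonal period of 7.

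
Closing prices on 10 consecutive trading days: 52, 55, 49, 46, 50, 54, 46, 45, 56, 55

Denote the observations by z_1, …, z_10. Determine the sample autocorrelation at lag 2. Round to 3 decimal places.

Mean z̄ = (52 + 55 + 49 + 46 + 50 + 54 + 46 + 45 + 56 + 55)/10 = 50.8000
Numerator Σ_{t=1}^{8}(z_t−z̄)(z_{t+2}−z̄) = -100.2800
Denominator Σ(z_t−z̄)² = 157.6000
r_2 = -100.2800 / 157.6000 = -0.636

-0.636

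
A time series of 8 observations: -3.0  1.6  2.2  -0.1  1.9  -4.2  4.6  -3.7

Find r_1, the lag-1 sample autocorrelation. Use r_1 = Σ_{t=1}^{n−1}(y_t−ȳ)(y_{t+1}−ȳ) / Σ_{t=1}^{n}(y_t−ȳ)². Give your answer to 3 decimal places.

-0.628

Mean ȳ = (-3.0 + 1.6 + 2.2 − 0.1 + 1.9 − 4.2 + 4.6 − 3.7)/8 = -0.0875
Σ(y_t−ȳ)(y_{t+1}−ȳ) = (-4.9148) + (3.8602) + (-0.0286) + (-0.0248) + (-8.1736) + (-19.2773) + (-16.9336) = -45.4927
Denominator Σ(y_t−ȳ)² = 72.4488
r_1 = -45.4927 / 72.4488 = -0.628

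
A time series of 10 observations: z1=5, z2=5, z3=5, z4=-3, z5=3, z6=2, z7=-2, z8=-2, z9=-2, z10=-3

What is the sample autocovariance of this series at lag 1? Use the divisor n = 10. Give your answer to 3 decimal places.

3.656

Mean z̄ = (5 + 5 + 5 − 3 + 3 + 2 − 2 − 2 − 2 − 3)/10 = 0.8000
Σ_{t=1}^{9}(z_t−z̄)(z_{t+1}−z̄) = 36.5600
γ_1 = 36.5600 / 10 = 3.656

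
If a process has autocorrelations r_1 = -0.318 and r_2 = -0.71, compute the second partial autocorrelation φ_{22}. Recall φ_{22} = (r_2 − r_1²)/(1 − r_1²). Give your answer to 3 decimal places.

φ_{22} = (r_2 − r_1²) / (1 − r_1²)
r_1² = (-0.318)² = 0.101124
Numerator = -0.71 − 0.1011 = -0.8111; denominator = 1 − 0.1011 = 0.8989
φ_{22} = -0.8111 / 0.8989 = -0.902

-0.902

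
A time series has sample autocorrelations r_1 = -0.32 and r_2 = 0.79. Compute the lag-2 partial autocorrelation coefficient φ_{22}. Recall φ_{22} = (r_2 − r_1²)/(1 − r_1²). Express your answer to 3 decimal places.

0.766

φ_{22} = (r_2 − r_1²) / (1 − r_1²)
r_1² = (-0.32)² = 0.1024
Numerator = 0.79 − 0.1024 = 0.6876; denominator = 1 − 0.1024 = 0.8976
φ_{22} = 0.6876 / 0.8976 = 0.766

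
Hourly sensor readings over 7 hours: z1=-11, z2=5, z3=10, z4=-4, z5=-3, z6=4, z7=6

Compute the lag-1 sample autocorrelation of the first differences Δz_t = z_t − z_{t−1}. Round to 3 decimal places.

First differences Δz: 16, 5, -14, 1, 7, 2
Mean of differences = 2.8333
Numerator Σ(Δz_t−Δz̄)(Δz_{t+1}−Δz̄) = 11.8056
Denominator Σ(Δz_t−Δz̄)² = 482.8333
r_1(Δz) = 11.8056 / 482.8333 = 0.024

0.024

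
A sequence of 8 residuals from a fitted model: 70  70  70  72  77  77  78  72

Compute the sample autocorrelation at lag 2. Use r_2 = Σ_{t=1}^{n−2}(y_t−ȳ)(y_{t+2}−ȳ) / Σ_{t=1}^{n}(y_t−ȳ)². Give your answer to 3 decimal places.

0.127

Mean ȳ = (70 + 70 + 70 + 72 + 77 + 77 + 78 + 72)/8 = 73.2500
Σ(y_t−ȳ)(y_{t+2}−ȳ) = (10.5625) + (4.0625) + (-12.1875) + (-4.6875) + (17.8125) + (-4.6875) = 10.8750
Denominator Σ(y_t−ȳ)² = 85.5000
r_2 = 10.8750 / 85.5000 = 0.127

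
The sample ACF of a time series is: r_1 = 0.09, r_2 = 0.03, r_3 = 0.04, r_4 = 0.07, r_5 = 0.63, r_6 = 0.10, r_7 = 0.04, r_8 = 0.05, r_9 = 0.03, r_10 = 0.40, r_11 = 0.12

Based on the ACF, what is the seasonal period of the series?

5

The largest autocorrelation is r_5 = 0.63, with a weaker echo at lag 10 (0.40); the remaining lags stay at or below 0.12.
The dominant spike at lag 5 indicates a seasonal period of 5.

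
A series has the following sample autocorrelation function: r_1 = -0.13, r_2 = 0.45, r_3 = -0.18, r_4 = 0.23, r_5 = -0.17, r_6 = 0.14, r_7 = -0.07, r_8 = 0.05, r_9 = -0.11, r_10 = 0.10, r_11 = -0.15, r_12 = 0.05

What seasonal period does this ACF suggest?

The largest autocorrelation is r_2 = 0.45, with a weaker echo at lag 4 (0.23); the remaining lags stay at or below 0.14.
The dominant spike at lag 2 indicates a seasonal period of 2.

2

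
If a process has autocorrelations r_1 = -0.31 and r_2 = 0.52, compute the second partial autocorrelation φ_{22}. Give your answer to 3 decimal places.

0.469

φ_{22} = (r_2 − r_1²) / (1 − r_1²)
r_1² = (-0.31)² = 0.0961
Numerator = 0.52 − 0.0961 = 0.4239; denominator = 1 − 0.0961 = 0.9039
φ_{22} = 0.4239 / 0.9039 = 0.469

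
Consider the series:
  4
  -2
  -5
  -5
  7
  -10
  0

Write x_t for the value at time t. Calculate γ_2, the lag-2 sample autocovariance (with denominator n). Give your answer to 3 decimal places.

Mean x̄ = (4 − 2 − 5 − 5 + 7 − 10 + 0)/7 = -1.5714
Σ_{t=1}^{5}(x_t−x̄)(x_{t+2}−x̄) = -4.6531
γ_2 = -4.6531 / 7 = -0.665

-0.665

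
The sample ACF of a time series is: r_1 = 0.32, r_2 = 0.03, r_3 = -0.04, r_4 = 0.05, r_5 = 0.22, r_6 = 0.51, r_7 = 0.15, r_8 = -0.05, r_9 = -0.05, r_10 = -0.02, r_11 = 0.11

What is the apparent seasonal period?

The largest autocorrelation is r_6 = 0.51; the remaining lags stay at or below 0.32. The elevated value at lag 1 (0.32), dropping to 0.03 at lag 2, reflects decaying short-term dependence rather than seasonality.
The dominant spike at lag 6 indicates a seasonal period of 6.

6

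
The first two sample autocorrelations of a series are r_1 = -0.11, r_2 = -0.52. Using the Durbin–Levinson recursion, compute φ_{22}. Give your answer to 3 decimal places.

-0.539

φ_{22} = (r_2 − r_1²) / (1 − r_1²)
r_1² = (-0.11)² = 0.0121
Numerator = -0.52 − 0.0121 = -0.5321; denominator = 1 − 0.0121 = 0.9879
φ_{22} = -0.5321 / 0.9879 = -0.539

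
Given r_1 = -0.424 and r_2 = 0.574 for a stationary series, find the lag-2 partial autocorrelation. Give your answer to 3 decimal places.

0.481

φ_{22} = (r_2 − r_1²) / (1 − r_1²)
r_1² = (-0.424)² = 0.179776
Numerator = 0.574 − 0.1798 = 0.3942; denominator = 1 − 0.1798 = 0.8202
φ_{22} = 0.3942 / 0.8202 = 0.481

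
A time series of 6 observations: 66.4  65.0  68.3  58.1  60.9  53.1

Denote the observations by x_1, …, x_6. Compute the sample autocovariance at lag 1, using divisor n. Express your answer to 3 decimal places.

Mean x̄ = (66.4 + 65.0 + 68.3 + 58.1 + 60.9 + 53.1)/6 = 61.9667
Deviations: 4.4333, 3.0333, 6.3333, -3.8667, -1.0667, -8.8667
Σ_{t=1}^{5}(x_t−x̄)(x_{t+1}−x̄) = 21.7522
γ_1 = 21.7522 / 6 = 3.625

3.625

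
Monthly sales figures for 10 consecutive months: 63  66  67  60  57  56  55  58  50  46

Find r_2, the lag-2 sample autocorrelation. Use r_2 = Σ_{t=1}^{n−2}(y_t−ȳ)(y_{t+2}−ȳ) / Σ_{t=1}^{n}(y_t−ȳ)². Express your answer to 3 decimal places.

Mean ȳ = (63 + 66 + 67 + 60 + 57 + 56 + 55 + 58 + 50 + 46)/10 = 57.8000
Numerator Σ_{t=1}^{8}(y_t−ȳ)(y_{t+2}−ȳ) = 75.9200
Denominator Σ(y_t−ȳ)² = 395.6000
r_2 = 75.9200 / 395.6000 = 0.192

0.192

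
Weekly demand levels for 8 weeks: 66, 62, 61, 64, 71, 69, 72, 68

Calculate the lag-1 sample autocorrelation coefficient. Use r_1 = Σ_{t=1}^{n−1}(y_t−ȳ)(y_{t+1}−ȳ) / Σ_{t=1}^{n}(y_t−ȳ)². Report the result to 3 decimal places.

0.541

Mean ȳ = (66 + 62 + 61 + 64 + 71 + 69 + 72 + 68)/8 = 66.6250
Σ(y_t−ȳ)(y_{t+1}−ȳ) = (2.8906) + (26.0156) + (14.7656) + (-11.4844) + (10.3906) + (12.7656) + (7.3906) = 62.7344
Denominator Σ(y_t−ȳ)² = 115.8750
r_1 = 62.7344 / 115.8750 = 0.541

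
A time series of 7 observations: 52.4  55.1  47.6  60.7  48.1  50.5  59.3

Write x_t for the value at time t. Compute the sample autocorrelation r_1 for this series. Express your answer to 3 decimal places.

Mean x̄ = (52.4 + 55.1 + 47.6 + 60.7 + 48.1 + 50.5 + 59.3)/7 = 53.3857
Deviations from mean: -0.9857, 1.7143, -5.7857, 7.3143, -5.2857, -2.8857, 5.9143
Σ(x_t−x̄)(x_{t+1}−x̄) = (-1.6898) + (-9.9184) + (-42.3184) + (-38.6612) + (15.2531) + (-17.0669) = -94.4016
Denominator Σ(x_t−x̄)² = 162.1286
r_1 = -94.4016 / 162.1286 = -0.582

-0.582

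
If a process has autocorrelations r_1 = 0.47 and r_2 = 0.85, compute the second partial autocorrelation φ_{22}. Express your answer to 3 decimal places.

φ_{22} = (r_2 − r_1²) / (1 − r_1²)
r_1² = (0.47)² = 0.2209
Numerator = 0.85 − 0.2209 = 0.6291; denominator = 1 − 0.2209 = 0.7791
φ_{22} = 0.6291 / 0.7791 = 0.807

0.807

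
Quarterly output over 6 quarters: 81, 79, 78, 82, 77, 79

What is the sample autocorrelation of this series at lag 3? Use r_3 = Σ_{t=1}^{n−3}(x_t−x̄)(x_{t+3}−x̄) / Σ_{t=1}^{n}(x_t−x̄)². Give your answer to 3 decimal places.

Mean x̄ = (81 + 79 + 78 + 82 + 77 + 79)/6 = 79.3333
Σ(x_t−x̄)(x_{t+3}−x̄) = (4.4444) + (0.7778) + (0.4444) = 5.6667
Denominator Σ(x_t−x̄)² = 17.3333
r_3 = 5.6667 / 17.3333 = 0.327

0.327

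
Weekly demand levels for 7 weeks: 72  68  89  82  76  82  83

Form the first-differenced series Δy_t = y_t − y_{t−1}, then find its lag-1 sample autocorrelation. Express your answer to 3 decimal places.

First differences Δy: -4, 21, -7, -6, 6, 1
Mean of differences = 1.8333
Numerator Σ(Δy_t−Δȳ)(Δy_{t+1}−Δȳ) = -248.0278
Denominator Σ(Δy_t−Δȳ)² = 558.8333
r_1(Δy) = -248.0278 / 558.8333 = -0.444

-0.444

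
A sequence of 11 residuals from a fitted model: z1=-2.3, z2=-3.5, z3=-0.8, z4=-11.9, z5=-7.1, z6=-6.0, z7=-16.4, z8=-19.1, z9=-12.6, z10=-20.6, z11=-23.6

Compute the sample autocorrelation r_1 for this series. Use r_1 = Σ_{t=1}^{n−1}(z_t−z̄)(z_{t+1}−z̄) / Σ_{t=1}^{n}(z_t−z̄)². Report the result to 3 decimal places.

Mean z̄ = (-2.3 − 3.5 − 0.8 − 11.9 − 7.1 − 6.0 − 16.4 − 19.1 − 12.6 − 20.6 − 23.6)/11 = -11.2636
Numerator Σ_{t=1}^{10}(z_t−z̄)(z_{t+1}−z̄) = 314.7741
Denominator Σ(z_t−z̄)² = 624.4855
r_1 = 314.7741 / 624.4855 = 0.504

0.504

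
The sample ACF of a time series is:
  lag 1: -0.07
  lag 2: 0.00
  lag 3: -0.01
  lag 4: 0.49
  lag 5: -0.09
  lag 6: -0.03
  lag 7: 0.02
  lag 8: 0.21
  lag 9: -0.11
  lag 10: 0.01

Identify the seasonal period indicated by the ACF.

The largest autocorrelation is r_4 = 0.49, with a weaker echo at lag 8 (0.21); the remaining lags stay at or below 0.02.
The dominant spike at lag 4 indicates a seasonal period of 4.

4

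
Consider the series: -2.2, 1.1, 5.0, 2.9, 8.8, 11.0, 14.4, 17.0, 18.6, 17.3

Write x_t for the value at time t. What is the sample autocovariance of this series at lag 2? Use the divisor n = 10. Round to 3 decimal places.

Mean x̄ = (-2.2 + 1.1 + 5.0 + 2.9 + 8.8 + 11.0 + 14.4 + 17.0 + 18.6 + 17.3)/10 = 9.3900
Σ_{t=1}^{8}(x_t−x̄)(x_{t+2}−x̄) = 212.4568
γ_2 = 212.4568 / 10 = 21.246

21.246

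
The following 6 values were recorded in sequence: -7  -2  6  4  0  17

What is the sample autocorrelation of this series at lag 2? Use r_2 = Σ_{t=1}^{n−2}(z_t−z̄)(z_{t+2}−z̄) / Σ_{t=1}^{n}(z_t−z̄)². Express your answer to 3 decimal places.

Mean z̄ = (-7 − 2 + 6 + 4 + 0 + 17)/6 = 3.0000
Deviations from mean: -10.0000, -5.0000, 3.0000, 1.0000, -3.0000, 14.0000
Numerator Σ_{t=1}^{4}(z_t−z̄)(z_{t+2}−z̄) = -30.0000
Denominator Σ(z_t−z̄)² = 340.0000
r_2 = -30.0000 / 340.0000 = -0.088

-0.088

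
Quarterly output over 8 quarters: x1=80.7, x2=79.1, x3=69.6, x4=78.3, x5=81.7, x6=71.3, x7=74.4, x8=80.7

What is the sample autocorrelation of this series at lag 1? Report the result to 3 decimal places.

Mean x̄ = (80.7 + 79.1 + 69.6 + 78.3 + 81.7 + 71.3 + 74.4 + 80.7)/8 = 76.9750
Deviations from mean: 3.7250, 2.1250, -7.3750, 1.3250, 4.7250, -5.6750, -2.5750, 3.7250
Σ(x_t−x̄)(x_{t+1}−x̄) = (7.9156) + (-15.6719) + (-9.7719) + (6.2606) + (-26.8144) + (14.6131) + (-9.5919) = -33.0606
Denominator Σ(x_t−x̄)² = 149.5750
r_1 = -33.0606 / 149.5750 = -0.221

-0.221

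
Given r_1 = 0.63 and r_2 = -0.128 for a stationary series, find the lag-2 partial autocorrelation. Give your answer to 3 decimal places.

φ_{22} = (r_2 − r_1²) / (1 − r_1²)
r_1² = (0.63)² = 0.3969
Numerator = -0.128 − 0.3969 = -0.5249; denominator = 1 − 0.3969 = 0.6031
φ_{22} = -0.5249 / 0.6031 = -0.870

-0.870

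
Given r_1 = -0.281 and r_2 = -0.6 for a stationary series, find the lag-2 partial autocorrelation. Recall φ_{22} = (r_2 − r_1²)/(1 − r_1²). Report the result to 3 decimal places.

φ_{22} = (r_2 − r_1²) / (1 − r_1²)
r_1² = (-0.281)² = 0.078961
Numerator = -0.6 − 0.0790 = -0.6790; denominator = 1 − 0.0790 = 0.9210
φ_{22} = -0.6790 / 0.9210 = -0.737

-0.737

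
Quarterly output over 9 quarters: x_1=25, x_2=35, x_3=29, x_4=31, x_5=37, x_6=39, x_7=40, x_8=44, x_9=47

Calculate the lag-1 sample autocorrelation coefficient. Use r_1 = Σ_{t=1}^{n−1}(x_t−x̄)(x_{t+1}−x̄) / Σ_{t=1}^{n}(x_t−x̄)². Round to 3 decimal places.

Mean x̄ = (25 + 35 + 29 + 31 + 37 + 39 + 40 + 44 + 47)/9 = 36.3333
Numerator Σ_{t=1}^{8}(x_t−x̄)(x_{t+1}−x̄) = 181.8889
Denominator Σ(x_t−x̄)² = 406.0000
r_1 = 181.8889 / 406.0000 = 0.448

0.448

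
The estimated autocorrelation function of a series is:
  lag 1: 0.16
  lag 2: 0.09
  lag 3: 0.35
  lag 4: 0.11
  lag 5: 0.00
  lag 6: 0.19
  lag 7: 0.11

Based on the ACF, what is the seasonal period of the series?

3

The largest autocorrelation is r_3 = 0.35, with a weaker echo at lag 6 (0.19); the remaining lags stay at or below 0.16.
The dominant spike at lag 3 indicates a seasonal period of 3.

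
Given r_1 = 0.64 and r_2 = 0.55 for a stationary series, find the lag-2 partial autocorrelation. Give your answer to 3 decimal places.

0.238

φ_{22} = (r_2 − r_1²) / (1 − r_1²)
r_1² = (0.64)² = 0.4096
Numerator = 0.55 − 0.4096 = 0.1404; denominator = 1 − 0.4096 = 0.5904
φ_{22} = 0.1404 / 0.5904 = 0.238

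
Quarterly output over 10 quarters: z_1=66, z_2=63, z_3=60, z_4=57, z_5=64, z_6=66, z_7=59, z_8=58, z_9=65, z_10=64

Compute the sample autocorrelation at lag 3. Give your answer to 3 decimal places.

-0.123

Mean z̄ = (66 + 63 + 60 + 57 + 64 + 66 + 59 + 58 + 65 + 64)/10 = 62.2000
Numerator Σ_{t=1}^{7}(z_t−z̄)(z_{t+3}−z̄) = -12.7200
Denominator Σ(z_t−z̄)² = 103.6000
r_3 = -12.7200 / 103.6000 = -0.123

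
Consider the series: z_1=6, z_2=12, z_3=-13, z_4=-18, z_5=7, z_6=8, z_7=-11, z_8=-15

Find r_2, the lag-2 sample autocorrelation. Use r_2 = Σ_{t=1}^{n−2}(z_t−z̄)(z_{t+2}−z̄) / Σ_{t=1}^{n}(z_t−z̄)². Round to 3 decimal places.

Mean z̄ = (6 + 12 − 13 − 18 + 7 + 8 − 11 − 15)/8 = -3.0000
Deviations from mean: 9.0000, 15.0000, -10.0000, -15.0000, 10.0000, 11.0000, -8.0000, -12.0000
Σ(z_t−z̄)(z_{t+2}−z̄) = (-90.0000) + (-225.0000) + (-100.0000) + (-165.0000) + (-80.0000) + (-132.0000) = -792.0000
Denominator Σ(z_t−z̄)² = 1060.0000
r_2 = -792.0000 / 1060.0000 = -0.747

-0.747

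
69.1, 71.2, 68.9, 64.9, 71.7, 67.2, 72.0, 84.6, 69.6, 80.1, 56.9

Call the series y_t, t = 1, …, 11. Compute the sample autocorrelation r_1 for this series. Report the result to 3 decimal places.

Mean ȳ = (69.1 + 71.2 + 68.9 + 64.9 + 71.7 + 67.2 + 72.0 + 84.6 + 69.6 + 80.1 + 56.9)/11 = 70.5636
Numerator Σ_{t=1}^{10}(y_t−ȳ)(y_{t+1}−ȳ) = -140.5131
Denominator Σ(y_t−ȳ)² = 527.6455
r_1 = -140.5131 / 527.6455 = -0.266

-0.266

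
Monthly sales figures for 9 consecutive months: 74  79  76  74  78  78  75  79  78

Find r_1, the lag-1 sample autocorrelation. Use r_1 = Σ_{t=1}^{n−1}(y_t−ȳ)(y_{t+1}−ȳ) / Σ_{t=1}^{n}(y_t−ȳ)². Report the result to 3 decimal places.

-0.329

Mean ȳ = (74 + 79 + 76 + 74 + 78 + 78 + 75 + 79 + 78)/9 = 76.7778
Numerator Σ_{t=1}^{8}(y_t−ȳ)(y_{t+1}−ȳ) = -11.0494
Denominator Σ(y_t−ȳ)² = 33.5556
r_1 = -11.0494 / 33.5556 = -0.329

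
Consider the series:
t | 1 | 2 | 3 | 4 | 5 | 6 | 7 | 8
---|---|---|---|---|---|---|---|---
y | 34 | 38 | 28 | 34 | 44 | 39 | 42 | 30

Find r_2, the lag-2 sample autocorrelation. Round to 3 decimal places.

-0.127

Mean ȳ = (34 + 38 + 28 + 34 + 44 + 39 + 42 + 30)/8 = 36.1250
Deviations from mean: -2.1250, 1.8750, -8.1250, -2.1250, 7.8750, 2.8750, 5.8750, -6.1250
Numerator Σ_{t=1}^{6}(y_t−ȳ)(y_{t+2}−ȳ) = -28.1563
Denominator Σ(y_t−ȳ)² = 220.8750
r_2 = -28.1563 / 220.8750 = -0.127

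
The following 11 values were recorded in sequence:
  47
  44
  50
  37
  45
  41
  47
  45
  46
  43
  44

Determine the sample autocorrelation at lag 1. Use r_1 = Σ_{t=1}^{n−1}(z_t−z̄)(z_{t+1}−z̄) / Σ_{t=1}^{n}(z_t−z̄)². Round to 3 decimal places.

Mean z̄ = (47 + 44 + 50 + 37 + 45 + 41 + 47 + 45 + 46 + 43 + 44)/11 = 44.4545
Numerator Σ_{t=1}^{10}(z_t−z̄)(z_{t+1}−z̄) = -59.1157
Denominator Σ(z_t−z̄)² = 116.7273
r_1 = -59.1157 / 116.7273 = -0.506

-0.506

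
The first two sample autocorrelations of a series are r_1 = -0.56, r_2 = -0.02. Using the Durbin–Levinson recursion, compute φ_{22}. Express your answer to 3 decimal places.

φ_{22} = (r_2 − r_1²) / (1 − r_1²)
r_1² = (-0.56)² = 0.3136
Numerator = -0.02 − 0.3136 = -0.3336; denominator = 1 − 0.3136 = 0.6864
φ_{22} = -0.3336 / 0.6864 = -0.486

-0.486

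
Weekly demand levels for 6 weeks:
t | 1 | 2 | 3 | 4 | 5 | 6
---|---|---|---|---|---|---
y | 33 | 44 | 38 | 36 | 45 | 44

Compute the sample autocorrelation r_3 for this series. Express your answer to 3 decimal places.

Mean ȳ = (33 + 44 + 38 + 36 + 45 + 44)/6 = 40.0000
Σ(y_t−ȳ)(y_{t+3}−ȳ) = (28.0000) + (20.0000) + (-8.0000) = 40.0000
Denominator Σ(y_t−ȳ)² = 126.0000
r_3 = 40.0000 / 126.0000 = 0.317

0.317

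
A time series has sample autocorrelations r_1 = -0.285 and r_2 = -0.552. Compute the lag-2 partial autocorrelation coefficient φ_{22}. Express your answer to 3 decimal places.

φ_{22} = (r_2 − r_1²) / (1 − r_1²)
r_1² = (-0.285)² = 0.081225
Numerator = -0.552 − 0.0812 = -0.6332; denominator = 1 − 0.0812 = 0.9188
φ_{22} = -0.6332 / 0.9188 = -0.689

-0.689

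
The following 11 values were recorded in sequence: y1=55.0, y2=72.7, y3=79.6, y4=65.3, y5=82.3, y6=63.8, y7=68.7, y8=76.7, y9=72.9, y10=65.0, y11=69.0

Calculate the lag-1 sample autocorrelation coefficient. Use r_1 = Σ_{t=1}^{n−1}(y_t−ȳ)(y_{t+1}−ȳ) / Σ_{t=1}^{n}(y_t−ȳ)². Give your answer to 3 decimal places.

Mean ȳ = (55.0 + 72.7 + 79.6 + 65.3 + 82.3 + 63.8 + 68.7 + 76.7 + 72.9 + 65.0 + 69.0)/11 = 70.0909
Numerator Σ_{t=1}^{10}(y_t−ȳ)(y_{t+1}−ȳ) = -186.0437
Denominator Σ(y_t−ȳ)² = 617.1691
r_1 = -186.0437 / 617.1691 = -0.301

-0.301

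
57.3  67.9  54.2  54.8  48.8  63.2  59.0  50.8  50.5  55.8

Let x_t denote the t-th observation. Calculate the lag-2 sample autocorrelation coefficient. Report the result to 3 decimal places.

Mean x̄ = (57.3 + 67.9 + 54.2 + 54.8 + 48.8 + 63.2 + 59.0 + 50.8 + 50.5 + 55.8)/10 = 56.2300
Numerator Σ_{t=1}^{8}(x_t−x̄)(x_{t+2}−x̄) = -85.7098
Denominator Σ(x_t−x̄)² = 317.4610
r_2 = -85.7098 / 317.4610 = -0.270

-0.270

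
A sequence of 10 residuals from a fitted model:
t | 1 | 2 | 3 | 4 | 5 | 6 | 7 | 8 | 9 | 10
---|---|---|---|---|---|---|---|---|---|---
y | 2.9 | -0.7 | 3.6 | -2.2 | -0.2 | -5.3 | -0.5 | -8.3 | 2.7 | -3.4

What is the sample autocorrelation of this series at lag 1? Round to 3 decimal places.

-0.381

Mean ȳ = (2.9 − 0.7 + 3.6 − 2.2 − 0.2 − 5.3 − 0.5 − 8.3 + 2.7 − 3.4)/10 = -1.1400
Numerator Σ_{t=1}^{9}(y_t−ȳ)(y_{t+1}−ȳ) = -49.4856
Denominator Σ(y_t−ȳ)² = 129.8240
r_1 = -49.4856 / 129.8240 = -0.381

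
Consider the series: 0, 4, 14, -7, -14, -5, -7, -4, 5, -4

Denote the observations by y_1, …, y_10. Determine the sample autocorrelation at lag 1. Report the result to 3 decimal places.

0.217

Mean ȳ = (0 + 4 + 14 − 7 − 14 − 5 − 7 − 4 + 5 − 4)/10 = -1.8000
Numerator Σ_{t=1}^{9}(y_t−ȳ)(y_{t+1}−ȳ) = 120.5600
Denominator Σ(y_t−ȳ)² = 555.6000
r_1 = 120.5600 / 555.6000 = 0.217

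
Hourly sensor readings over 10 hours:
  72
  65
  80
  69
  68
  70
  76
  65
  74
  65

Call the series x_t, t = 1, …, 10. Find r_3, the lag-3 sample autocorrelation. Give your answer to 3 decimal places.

Mean x̄ = (72 + 65 + 80 + 69 + 68 + 70 + 76 + 65 + 74 + 65)/10 = 70.4000
Σ(x_t−x̄)(x_{t+3}−x̄) = (-2.2400) + (12.9600) + (-3.8400) + (-7.8400) + (12.9600) + (-1.4400) + (-30.2400) = -19.6800
Denominator Σ(x_t−x̄)² = 234.4000
r_3 = -19.6800 / 234.4000 = -0.084

-0.084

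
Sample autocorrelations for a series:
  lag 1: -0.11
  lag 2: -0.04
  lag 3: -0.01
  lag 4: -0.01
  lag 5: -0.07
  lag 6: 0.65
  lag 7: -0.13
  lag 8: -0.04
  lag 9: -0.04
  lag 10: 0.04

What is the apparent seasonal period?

The largest autocorrelation is r_6 = 0.65; the remaining lags stay at or below 0.04.
The dominant spike at lag 6 indicates a seasonal period of 6.

6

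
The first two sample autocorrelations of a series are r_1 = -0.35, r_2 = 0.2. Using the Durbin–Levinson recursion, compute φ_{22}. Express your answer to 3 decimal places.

0.088

φ_{22} = (r_2 − r_1²) / (1 − r_1²)
r_1² = (-0.35)² = 0.1225
Numerator = 0.2 − 0.1225 = 0.0775; denominator = 1 − 0.1225 = 0.8775
φ_{22} = 0.0775 / 0.8775 = 0.088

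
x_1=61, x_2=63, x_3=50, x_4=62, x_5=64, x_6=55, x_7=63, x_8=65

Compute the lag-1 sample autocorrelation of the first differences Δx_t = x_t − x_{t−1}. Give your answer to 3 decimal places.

-0.497

First differences Δx: 2, -13, 12, 2, -9, 8, 2
Mean of differences = 0.5714
Numerator Σ(Δx_t−Δx̄)(Δx_{t+1}−Δx̄) = -232.3265
Denominator Σ(Δx_t−Δx̄)² = 467.7143
r_1(Δx) = -232.3265 / 467.7143 = -0.497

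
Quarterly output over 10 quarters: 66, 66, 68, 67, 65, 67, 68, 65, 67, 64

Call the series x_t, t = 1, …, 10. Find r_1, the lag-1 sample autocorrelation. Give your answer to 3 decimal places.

Mean x̄ = (66 + 66 + 68 + 67 + 65 + 67 + 68 + 65 + 67 + 64)/10 = 66.3000
Numerator Σ_{t=1}^{9}(x_t−x̄)(x_{t+1}−x̄) = -4.5900
Denominator Σ(x_t−x̄)² = 16.1000
r_1 = -4.5900 / 16.1000 = -0.285

-0.285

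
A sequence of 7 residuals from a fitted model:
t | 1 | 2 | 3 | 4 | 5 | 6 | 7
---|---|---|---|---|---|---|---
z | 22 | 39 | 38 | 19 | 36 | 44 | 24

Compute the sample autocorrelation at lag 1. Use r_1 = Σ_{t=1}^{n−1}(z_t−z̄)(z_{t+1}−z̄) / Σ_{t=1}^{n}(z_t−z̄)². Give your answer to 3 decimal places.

-0.349

Mean z̄ = (22 + 39 + 38 + 19 + 36 + 44 + 24)/7 = 31.7143
Deviations from mean: -9.7143, 7.2857, 6.2857, -12.7143, 4.2857, 12.2857, -7.7143
Σ(z_t−z̄)(z_{t+1}−z̄) = (-70.7755) + (45.7959) + (-79.9184) + (-54.4898) + (52.6531) + (-94.7755) = -201.5102
Denominator Σ(z_t−z̄)² = 577.4286
r_1 = -201.5102 / 577.4286 = -0.349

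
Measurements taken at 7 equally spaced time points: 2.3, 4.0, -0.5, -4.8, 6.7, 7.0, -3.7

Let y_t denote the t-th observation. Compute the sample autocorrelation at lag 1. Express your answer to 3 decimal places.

Mean ȳ = (2.3 + 4.0 − 0.5 − 4.8 + 6.7 + 7.0 − 3.7)/7 = 1.5714
Deviations from mean: 0.7286, 2.4286, -2.0714, -6.3714, 5.1286, 5.4286, -5.2714
Σ(y_t−ȳ)(y_{t+1}−ȳ) = (1.7694) + (-5.0306) + (13.1980) + (-32.6763) + (27.8408) + (-28.6163) = -23.5151
Denominator Σ(y_t−ȳ)² = 134.8743
r_1 = -23.5151 / 134.8743 = -0.174

-0.174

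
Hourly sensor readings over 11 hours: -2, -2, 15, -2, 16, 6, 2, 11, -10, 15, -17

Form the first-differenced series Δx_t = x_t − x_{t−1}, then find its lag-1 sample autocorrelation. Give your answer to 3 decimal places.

First differences Δx: 0, 17, -17, 18, -10, -4, 9, -21, 25, -32
Mean of differences = -1.5000
Numerator Σ(Δx_t−Δx̄)(Δx_{t+1}−Δx̄) = -2261.7500
Denominator Σ(Δx_t−Δx̄)² = 3166.5000
r_1(Δx) = -2261.7500 / 3166.5000 = -0.714

-0.714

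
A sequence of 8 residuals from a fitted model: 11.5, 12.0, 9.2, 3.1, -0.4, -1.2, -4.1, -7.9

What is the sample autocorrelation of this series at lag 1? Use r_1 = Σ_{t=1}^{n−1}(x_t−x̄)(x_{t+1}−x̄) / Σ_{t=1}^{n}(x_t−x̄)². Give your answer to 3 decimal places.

0.652

Mean x̄ = (11.5 + 12.0 + 9.2 + 3.1 − 0.4 − 1.2 − 4.1 − 7.9)/8 = 2.7750
Deviations from mean: 8.7250, 9.2250, 6.4250, 0.3250, -3.1750, -3.9750, -6.8750, -10.6750
Σ(x_t−x̄)(x_{t+1}−x̄) = (80.4881) + (59.2706) + (2.0881) + (-1.0319) + (12.6206) + (27.3281) + (73.3906) = 254.1544
Denominator Σ(x_t−x̄)² = 389.7150
r_1 = 254.1544 / 389.7150 = 0.652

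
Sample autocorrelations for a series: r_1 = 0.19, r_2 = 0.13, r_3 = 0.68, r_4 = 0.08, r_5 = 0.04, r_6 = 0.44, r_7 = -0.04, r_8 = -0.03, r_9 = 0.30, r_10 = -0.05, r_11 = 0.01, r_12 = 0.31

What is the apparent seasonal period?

3

The largest autocorrelation is r_3 = 0.68, with weaker echoes at lags 6 (0.44), 9 (0.30) and 12 (0.31); the remaining lags stay at or below 0.19.
The dominant spike at lag 3 indicates a seasonal period of 3.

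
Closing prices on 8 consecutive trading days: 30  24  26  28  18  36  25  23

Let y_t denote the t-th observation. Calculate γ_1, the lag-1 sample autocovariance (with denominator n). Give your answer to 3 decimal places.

-13.914

Mean ȳ = (30 + 24 + 26 + 28 + 18 + 36 + 25 + 23)/8 = 26.2500
Σ_{t=1}^{7}(y_t−ȳ)(y_{t+1}−ȳ) = -111.3125
γ_1 = -111.3125 / 8 = -13.914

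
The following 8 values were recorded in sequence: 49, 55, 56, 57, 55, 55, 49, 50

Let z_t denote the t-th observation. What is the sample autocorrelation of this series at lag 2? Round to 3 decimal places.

-0.089

Mean z̄ = (49 + 55 + 56 + 57 + 55 + 55 + 49 + 50)/8 = 53.2500
Deviations from mean: -4.2500, 1.7500, 2.7500, 3.7500, 1.7500, 1.7500, -4.2500, -3.2500
Σ(z_t−z̄)(z_{t+2}−z̄) = (-11.6875) + (6.5625) + (4.8125) + (6.5625) + (-7.4375) + (-5.6875) = -6.8750
Denominator Σ(z_t−z̄)² = 77.5000
r_2 = -6.8750 / 77.5000 = -0.089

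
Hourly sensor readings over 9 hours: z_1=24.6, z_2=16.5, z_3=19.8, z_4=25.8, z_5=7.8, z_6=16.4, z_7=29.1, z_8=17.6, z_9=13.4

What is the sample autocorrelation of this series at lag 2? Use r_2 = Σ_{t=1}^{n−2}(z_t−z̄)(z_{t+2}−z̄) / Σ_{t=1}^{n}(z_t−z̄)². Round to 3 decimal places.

Mean z̄ = (24.6 + 16.5 + 19.8 + 25.8 + 7.8 + 16.4 + 29.1 + 17.6 + 13.4)/9 = 19.0000
Σ(z_t−z̄)(z_{t+2}−z̄) = (4.4800) + (-17.0000) + (-8.9600) + (-17.6800) + (-113.1200) + (3.6400) + (-56.5600) = -205.2000
Denominator Σ(z_t−z̄)² = 352.0200
r_2 = -205.2000 / 352.0200 = -0.583

-0.583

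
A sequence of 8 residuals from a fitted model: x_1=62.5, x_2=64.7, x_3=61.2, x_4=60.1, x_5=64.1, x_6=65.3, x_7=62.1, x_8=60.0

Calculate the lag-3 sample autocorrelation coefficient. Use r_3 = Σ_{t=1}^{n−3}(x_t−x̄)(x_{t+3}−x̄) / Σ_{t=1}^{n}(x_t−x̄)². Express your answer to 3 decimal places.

-0.109

Mean x̄ = (62.5 + 64.7 + 61.2 + 60.1 + 64.1 + 65.3 + 62.1 + 60.0)/8 = 62.5000
Deviations from mean: 0.0000, 2.2000, -1.3000, -2.4000, 1.6000, 2.8000, -0.4000, -2.5000
Σ(x_t−x̄)(x_{t+3}−x̄) = (0.0000) + (3.5200) + (-3.6400) + (0.9600) + (-4.0000) = -3.1600
Denominator Σ(x_t−x̄)² = 29.1000
r_3 = -3.1600 / 29.1000 = -0.109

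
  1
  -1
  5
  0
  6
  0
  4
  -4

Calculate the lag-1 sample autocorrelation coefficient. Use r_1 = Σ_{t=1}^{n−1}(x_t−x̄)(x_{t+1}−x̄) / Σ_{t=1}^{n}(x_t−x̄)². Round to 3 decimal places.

-0.540

Mean x̄ = (1 − 1 + 5 + 0 + 6 + 0 + 4 − 4)/8 = 1.3750
Deviations from mean: -0.3750, -2.3750, 3.6250, -1.3750, 4.6250, -1.3750, 2.6250, -5.3750
Σ(x_t−x̄)(x_{t+1}−x̄) = (0.8906) + (-8.6094) + (-4.9844) + (-6.3594) + (-6.3594) + (-3.6094) + (-14.1094) = -43.1406
Denominator Σ(x_t−x̄)² = 79.8750
r_1 = -43.1406 / 79.8750 = -0.540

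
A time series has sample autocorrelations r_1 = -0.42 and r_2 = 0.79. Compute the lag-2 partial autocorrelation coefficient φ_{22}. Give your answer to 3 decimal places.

φ_{22} = (r_2 − r_1²) / (1 − r_1²)
r_1² = (-0.42)² = 0.1764
Numerator = 0.79 − 0.1764 = 0.6136; denominator = 1 − 0.1764 = 0.8236
φ_{22} = 0.6136 / 0.8236 = 0.745

0.745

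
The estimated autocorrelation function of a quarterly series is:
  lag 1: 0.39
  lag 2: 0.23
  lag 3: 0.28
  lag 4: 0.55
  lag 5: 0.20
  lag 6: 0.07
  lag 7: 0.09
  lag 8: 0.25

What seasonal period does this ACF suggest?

The largest autocorrelation is r_4 = 0.55; the remaining lags stay at or below 0.39. The elevated value at lag 1 (0.39), dropping to 0.23 at lag 2, reflects decaying short-term dependence rather than seasonality.
The dominant spike at lag 4 indicates a seasonal period of 4.

4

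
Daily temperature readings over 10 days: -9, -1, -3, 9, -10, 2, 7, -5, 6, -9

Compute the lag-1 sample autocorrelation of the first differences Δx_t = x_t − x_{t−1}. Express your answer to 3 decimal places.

First differences Δx: 8, -2, 12, -19, 12, 5, -12, 11, -15
Mean of differences = 0.0000
Numerator Σ(Δx_t−Δx̄)(Δx_{t+1}−Δx̄) = -793.0000
Denominator Σ(Δx_t−Δx̄)² = 1232.0000
r_1(Δx) = -793.0000 / 1232.0000 = -0.644

-0.644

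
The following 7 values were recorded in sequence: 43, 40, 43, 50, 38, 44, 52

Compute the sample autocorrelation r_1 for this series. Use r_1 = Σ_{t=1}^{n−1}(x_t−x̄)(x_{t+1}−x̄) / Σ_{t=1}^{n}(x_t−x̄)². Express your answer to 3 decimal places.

Mean x̄ = (43 + 40 + 43 + 50 + 38 + 44 + 52)/7 = 44.2857
Deviations from mean: -1.2857, -4.2857, -1.2857, 5.7143, -6.2857, -0.2857, 7.7143
Σ(x_t−x̄)(x_{t+1}−x̄) = (5.5102) + (5.5102) + (-7.3469) + (-35.9184) + (1.7959) + (-2.2041) = -32.6531
Denominator Σ(x_t−x̄)² = 153.4286
r_1 = -32.6531 / 153.4286 = -0.213

-0.213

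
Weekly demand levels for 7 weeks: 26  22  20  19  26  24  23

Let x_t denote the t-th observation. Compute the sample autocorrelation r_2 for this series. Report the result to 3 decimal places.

Mean x̄ = (26 + 22 + 20 + 19 + 26 + 24 + 23)/7 = 22.8571
Σ(x_t−x̄)(x_{t+2}−x̄) = (-8.9796) + (3.3061) + (-8.9796) + (-4.4082) + (0.4490) = -18.6122
Denominator Σ(x_t−x̄)² = 44.8571
r_2 = -18.6122 / 44.8571 = -0.415

-0.415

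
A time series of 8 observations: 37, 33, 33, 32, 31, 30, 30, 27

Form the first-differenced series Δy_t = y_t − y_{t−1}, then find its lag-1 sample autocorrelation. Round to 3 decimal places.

First differences Δy: -4, 0, -1, -1, -1, 0, -3
Mean of differences = -1.4286
Numerator Σ(Δy_t−Δȳ)(Δy_{t+1}−Δȳ) = -4.3265
Denominator Σ(Δy_t−Δȳ)² = 13.7143
r_1(Δy) = -4.3265 / 13.7143 = -0.315

-0.315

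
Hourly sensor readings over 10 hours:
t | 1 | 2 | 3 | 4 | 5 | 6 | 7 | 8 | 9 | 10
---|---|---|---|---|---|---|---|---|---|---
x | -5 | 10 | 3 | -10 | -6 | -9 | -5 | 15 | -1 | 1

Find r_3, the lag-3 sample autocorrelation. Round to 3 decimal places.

-0.160

Mean x̄ = (-5 + 10 + 3 − 10 − 6 − 9 − 5 + 15 − 1 + 1)/10 = -0.7000
Σ(x_t−x̄)(x_{t+3}−x̄) = (39.9900) + (-56.7100) + (-30.7100) + (39.9900) + (-83.2100) + (2.4900) + (-7.3100) = -95.4700
Denominator Σ(x_t−x̄)² = 598.1000
r_3 = -95.4700 / 598.1000 = -0.160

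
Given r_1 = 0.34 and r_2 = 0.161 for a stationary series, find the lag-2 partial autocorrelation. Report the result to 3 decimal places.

φ_{22} = (r_2 − r_1²) / (1 − r_1²)
r_1² = (0.34)² = 0.1156
Numerator = 0.161 − 0.1156 = 0.0454; denominator = 1 − 0.1156 = 0.8844
φ_{22} = 0.0454 / 0.8844 = 0.051

0.051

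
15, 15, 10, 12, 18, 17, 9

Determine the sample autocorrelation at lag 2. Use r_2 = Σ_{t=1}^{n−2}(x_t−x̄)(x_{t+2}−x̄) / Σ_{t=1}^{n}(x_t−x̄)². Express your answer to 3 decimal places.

Mean x̄ = (15 + 15 + 10 + 12 + 18 + 17 + 9)/7 = 13.7143
Σ(x_t−x̄)(x_{t+2}−x̄) = (-4.7755) + (-2.2041) + (-15.9184) + (-5.6327) + (-20.2041) = -48.7347
Denominator Σ(x_t−x̄)² = 71.4286
r_2 = -48.7347 / 71.4286 = -0.682

-0.682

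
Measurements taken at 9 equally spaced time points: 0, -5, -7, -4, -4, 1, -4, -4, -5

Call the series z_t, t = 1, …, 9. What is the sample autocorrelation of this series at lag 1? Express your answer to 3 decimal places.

Mean z̄ = (0 − 5 − 7 − 4 − 4 + 1 − 4 − 4 − 5)/9 = -3.5556
Numerator Σ_{t=1}^{8}(z_t−z̄)(z_{t+1}−z̄) = -1.6420
Denominator Σ(z_t−z̄)² = 50.2222
r_1 = -1.6420 / 50.2222 = -0.033

-0.033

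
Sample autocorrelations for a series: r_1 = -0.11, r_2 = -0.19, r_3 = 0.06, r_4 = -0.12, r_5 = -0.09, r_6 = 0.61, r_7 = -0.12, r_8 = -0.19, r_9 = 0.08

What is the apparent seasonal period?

The largest autocorrelation is r_6 = 0.61; the remaining lags stay at or below 0.08.
The dominant spike at lag 6 indicates a seasonal period of 6.

6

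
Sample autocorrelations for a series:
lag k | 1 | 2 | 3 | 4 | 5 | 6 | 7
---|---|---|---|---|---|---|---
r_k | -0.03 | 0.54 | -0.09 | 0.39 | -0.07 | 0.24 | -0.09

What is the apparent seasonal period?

2

The largest autocorrelation is r_2 = 0.54, with weaker echoes at lags 4 (0.39) and 6 (0.24); the remaining lags stay at or below -0.03.
The dominant spike at lag 2 indicates a seasonal period of 2.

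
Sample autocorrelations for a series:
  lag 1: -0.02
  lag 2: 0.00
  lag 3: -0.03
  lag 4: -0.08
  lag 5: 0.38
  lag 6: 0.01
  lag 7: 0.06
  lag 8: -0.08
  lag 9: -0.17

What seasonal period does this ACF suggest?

5

The largest autocorrelation is r_5 = 0.38; the remaining lags stay at or below 0.06.
The dominant spike at lag 5 indicates a seasonal period of 5.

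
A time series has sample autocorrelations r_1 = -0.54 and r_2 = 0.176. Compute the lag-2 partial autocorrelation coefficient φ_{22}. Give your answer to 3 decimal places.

-0.163

φ_{22} = (r_2 − r_1²) / (1 − r_1²)
r_1² = (-0.54)² = 0.2916
Numerator = 0.176 − 0.2916 = -0.1156; denominator = 1 − 0.2916 = 0.7084
φ_{22} = -0.1156 / 0.7084 = -0.163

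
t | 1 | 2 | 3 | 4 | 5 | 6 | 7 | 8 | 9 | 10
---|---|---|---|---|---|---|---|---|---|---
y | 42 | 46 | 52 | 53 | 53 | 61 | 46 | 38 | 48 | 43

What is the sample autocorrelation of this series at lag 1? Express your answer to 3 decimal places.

Mean ȳ = (42 + 46 + 52 + 53 + 53 + 61 + 46 + 38 + 48 + 43)/10 = 48.2000
Numerator Σ_{t=1}^{9}(y_t−ȳ)(y_{t+1}−ȳ) = 105.3600
Denominator Σ(y_t−ȳ)² = 403.6000
r_1 = 105.3600 / 403.6000 = 0.261

0.261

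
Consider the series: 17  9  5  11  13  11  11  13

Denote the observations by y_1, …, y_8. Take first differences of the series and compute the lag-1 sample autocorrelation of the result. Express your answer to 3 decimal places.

First differences Δy: -8, -4, 6, 2, -2, 0, 2
Mean of differences = -0.5714
Numerator Σ(Δy_t−Δȳ)(Δy_{t+1}−Δȳ) = 16.8163
Denominator Σ(Δy_t−Δȳ)² = 125.7143
r_1(Δy) = 16.8163 / 125.7143 = 0.134

0.134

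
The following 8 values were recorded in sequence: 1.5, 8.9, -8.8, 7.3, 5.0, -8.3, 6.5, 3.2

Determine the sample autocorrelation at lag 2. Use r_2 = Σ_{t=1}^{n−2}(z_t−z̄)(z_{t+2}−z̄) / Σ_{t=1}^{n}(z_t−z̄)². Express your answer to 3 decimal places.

Mean z̄ = (1.5 + 8.9 − 8.8 + 7.3 + 5.0 − 8.3 + 6.5 + 3.2)/8 = 1.9125
Deviations from mean: -0.4125, 6.9875, -10.7125, 5.3875, 3.0875, -10.2125, 4.5875, 1.2875
Numerator Σ_{t=1}^{6}(z_t−z̄)(z_{t+2}−z̄) = -45.0153
Denominator Σ(z_t−z̄)² = 329.3088
r_2 = -45.0153 / 329.3088 = -0.137

-0.137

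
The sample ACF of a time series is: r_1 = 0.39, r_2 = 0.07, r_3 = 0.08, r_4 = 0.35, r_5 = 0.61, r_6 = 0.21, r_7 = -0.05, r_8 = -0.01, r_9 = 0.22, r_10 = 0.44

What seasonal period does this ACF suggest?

5

The largest autocorrelation is r_5 = 0.61, with a weaker echo at lag 10 (0.44); the remaining lags stay at or below 0.39. The elevated value at lag 1 (0.39), dropping to 0.07 at lag 2, reflects decaying short-term dependence rather than seasonality.
The dominant spike at lag 5 indicates a seasonal period of 5.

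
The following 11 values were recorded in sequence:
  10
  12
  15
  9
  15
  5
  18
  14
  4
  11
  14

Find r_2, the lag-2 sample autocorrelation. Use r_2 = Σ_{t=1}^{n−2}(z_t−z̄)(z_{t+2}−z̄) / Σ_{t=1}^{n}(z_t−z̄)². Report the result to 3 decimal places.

-0.215

Mean z̄ = (10 + 12 + 15 + 9 + 15 + 5 + 18 + 14 + 4 + 11 + 14)/11 = 11.5455
Numerator Σ_{t=1}^{9}(z_t−z̄)(z_{t+2}−z̄) = -40.2314
Denominator Σ(z_t−z̄)² = 186.7273
r_2 = -40.2314 / 186.7273 = -0.215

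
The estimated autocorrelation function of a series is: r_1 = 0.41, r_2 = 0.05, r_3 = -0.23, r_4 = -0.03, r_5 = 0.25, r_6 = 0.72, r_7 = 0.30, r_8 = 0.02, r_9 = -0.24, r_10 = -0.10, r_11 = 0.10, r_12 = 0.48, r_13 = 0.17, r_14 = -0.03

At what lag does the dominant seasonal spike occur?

The largest autocorrelation is r_6 = 0.72, with a weaker echo at lag 12 (0.48); the remaining lags stay at or below 0.41. The elevated value at lag 1 (0.41), dropping to 0.05 at lag 2, reflects decaying short-term dependence rather than seasonality.
The dominant spike at lag 6 indicates a seasonal period of 6.

6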